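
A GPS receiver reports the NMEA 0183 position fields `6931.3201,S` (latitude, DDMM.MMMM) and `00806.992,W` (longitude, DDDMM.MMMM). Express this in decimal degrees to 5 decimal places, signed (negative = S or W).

-69.52200, -8.11653

φ: split at 2 digits → 69° and 31.3201′; 69 + 31.3201/60 = 69.522002
S → negative
Lon: split at 3 digits → 008° and 6.992′; 8 + 6.992/60 = 8.116533
hemisphere W, so the sign is −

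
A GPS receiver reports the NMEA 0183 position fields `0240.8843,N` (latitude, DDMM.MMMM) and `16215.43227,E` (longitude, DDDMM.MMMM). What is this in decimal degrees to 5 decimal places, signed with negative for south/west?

φ: degrees = first 2 digits = 2, minutes = 40.8843; 2 + 40.8843/60 = 2.681405
N ⇒ keep positive
λ: split at 3 digits → 162° and 15.43227′; 162 + 15.43227/60 = 162.257205
E ⇒ keep positive

2.68141, 162.25720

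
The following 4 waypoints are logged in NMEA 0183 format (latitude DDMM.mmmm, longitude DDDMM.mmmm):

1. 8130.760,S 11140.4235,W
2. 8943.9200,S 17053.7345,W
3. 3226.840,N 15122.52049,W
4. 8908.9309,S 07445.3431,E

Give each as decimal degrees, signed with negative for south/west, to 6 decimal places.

Point 1:
  φ: split at 2 digits → 81° and 30.76′; 81 + 30.76/60 = 81.5126667
  hemisphere S, so the sign is −
  Lon: degrees = first 3 digits = 111, minutes = 40.4235; 111 + 40.4235/60 = 111.6737250
  W → negative
Point 2:
  Latitude: split at 2 digits → 89° and 43.92′; 89 + 43.92/60 = 89.7320000
  hemisphere S, so the sign is −
  Longitude: degrees = first 3 digits = 170, minutes = 53.7345; 170 + 53.7345/60 = 170.8955750
  W → negative
Point 3:
  Lat: degrees = first 2 digits = 32, minutes = 26.84; 32 + 26.84/60 = 32.4473333
  N ⇒ keep positive
  Longitude: degrees = first 3 digits = 151, minutes = 22.52049; 151 + 22.52049/60 = 151.3753415
  hemisphere W, so the sign is −
Point 4:
  Lat: split at 2 digits → 89° and 8.9309′; 89 + 8.9309/60 = 89.1488483
  hemisphere S, so the sign is −
  Lon: degrees = first 3 digits = 74, minutes = 45.3431; 74 + 45.3431/60 = 74.7557183
  E → positive

1. -81.512667, -111.673725
2. -89.732000, -170.895575
3. 32.447333, -151.375342
4. -89.148848, 74.755718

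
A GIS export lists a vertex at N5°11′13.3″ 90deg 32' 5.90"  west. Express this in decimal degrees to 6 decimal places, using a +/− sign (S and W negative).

5.187028, -90.534972

Latitude: 11′ + 13.3″ = 11.22167′; 5 + 11.22167/60 = 5.1870278
N ⇒ keep positive
λ: 90° + 32/60 + 5.9/3600 = 90 + 0.533333 + 0.001639 = 90.5349722
W ⇒ negate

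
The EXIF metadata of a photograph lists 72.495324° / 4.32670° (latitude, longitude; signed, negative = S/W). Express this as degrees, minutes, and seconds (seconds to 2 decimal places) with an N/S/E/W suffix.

72°29′43.17″ N, 4°19′36.12″ E

φ: whole degrees 72; 29.71944′ → 29′ and 43.1664″
Lon: whole degrees 4; 19.60200′ → 19′ and 36.1200″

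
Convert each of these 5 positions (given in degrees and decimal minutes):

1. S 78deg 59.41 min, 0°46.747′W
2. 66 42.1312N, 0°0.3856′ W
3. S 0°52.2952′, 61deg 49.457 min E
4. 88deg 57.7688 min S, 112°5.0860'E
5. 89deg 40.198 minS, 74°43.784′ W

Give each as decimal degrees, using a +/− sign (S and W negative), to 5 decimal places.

Point 1:
  Latitude: 78 + 59.41/60 = 78.990167
  hemisphere S, so the sign is −
  Longitude: 46.747′ = 0.779117°; total 0.779117
  W ⇒ negate
Point 2:
  Lat: 66 + 42.1312/60 = 66.702187
  N → positive
  Longitude: 0.3856′ = 0.006427°; total 0.006427
  W → negative
Point 3:
  Latitude: 52.2952′ = 0.871587°; total 0.871587
  S ⇒ negate
  Lon: 61 + 49.457/60 = 61.824283
  E ⇒ keep positive
Point 4:
  Lat: 88 + 57.7688/60 = 88.962813
  S → negative
  Longitude: 5.086′ = 0.084767°; total 112.084767
  E → positive
Point 5:
  Lat: 40.198′ = 0.669967°; total 89.669967
  S → negative
  λ: 43.784′ = 0.729733°; total 74.729733
  W → negative

1. -78.99017, -0.77912
2. 66.70219, -0.00643
3. -0.87159, 61.82428
4. -88.96281, 112.08477
5. -89.66997, -74.72973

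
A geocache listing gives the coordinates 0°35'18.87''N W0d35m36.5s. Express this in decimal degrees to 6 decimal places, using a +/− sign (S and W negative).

0.588575, -0.593472

Lat: 0 + 35/60 + 18.87/3600 = 0.5885750
N → positive
Longitude: 0° + 35/60 + 36.5/3600 = 0 + 0.583333 + 0.010139 = 0.5934722
hemisphere W, so the sign is −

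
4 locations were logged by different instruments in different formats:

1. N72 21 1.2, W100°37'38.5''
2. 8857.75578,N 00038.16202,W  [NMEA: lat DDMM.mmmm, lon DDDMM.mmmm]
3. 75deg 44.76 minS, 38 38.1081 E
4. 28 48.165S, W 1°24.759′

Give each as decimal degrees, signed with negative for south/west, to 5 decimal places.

Point 1:
  Latitude: 21′ + 1.2″ = 21.02000′; 72 + 21.02000/60 = 72.350333
  N ⇒ keep positive
  λ: 100 + 37/60 + 38.5/3600 = 100.627361
  hemisphere W, so the sign is −
Point 2:
  Lat: split at 2 digits → 88° and 57.75578′; 88 + 57.75578/60 = 88.962596
  N → positive
  λ: split at 3 digits → 000° and 38.16202′; 0 + 38.16202/60 = 0.636034
  W → negative
Point 3:
  Lat: 75 + 44.76/60 = 75.746000
  S → negative
  Lon: 38.1081′ = 0.635135°; total 38.635135
  E ⇒ keep positive
Point 4:
  Latitude: 48.165′ = 0.802750°; total 28.802750
  S → negative
  Longitude: 1 + 24.759/60 = 1.412650
  hemisphere W, so the sign is −

1. 72.35033, -100.62736
2. 88.96260, -0.63603
3. -75.74600, 38.63514
4. -28.80275, -1.41265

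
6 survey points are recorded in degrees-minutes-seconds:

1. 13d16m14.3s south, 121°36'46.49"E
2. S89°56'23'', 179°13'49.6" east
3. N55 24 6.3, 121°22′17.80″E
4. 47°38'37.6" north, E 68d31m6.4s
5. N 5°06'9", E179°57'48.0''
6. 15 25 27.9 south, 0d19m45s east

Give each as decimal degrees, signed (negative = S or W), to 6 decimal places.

Point 1:
  φ: 13 + 16/60 + 14.3/3600 = 13.2706389
  S → negative
  λ: 121° + 36/60 + 46.49/3600 = 121 + 0.600000 + 0.012914 = 121.6129139
  E ⇒ keep positive
Point 2:
  Latitude: 56′ + 23″ = 56.38333′; 89 + 56.38333/60 = 89.9397222
  hemisphere S, so the sign is −
  λ: 13′ + 49.6″ = 13.82667′; 179 + 13.82667/60 = 179.2304444
  E → positive
Point 3:
  Lat: 55 + 24/60 + 6.3/3600 = 55.4017500
  N → positive
  Lon: 22′ + 17.8″ = 22.29667′; 121 + 22.29667/60 = 121.3716111
  E ⇒ keep positive
Point 4:
  φ: 38′ + 37.6″ = 38.62667′; 47 + 38.62667/60 = 47.6437778
  N ⇒ keep positive
  Lon: 31′ + 6.4″ = 31.10667′; 68 + 31.10667/60 = 68.5184444
  E → positive
Point 5:
  Lat: 5 + 6/60 + 9/3600 = 5.1025000
  N ⇒ keep positive
  Lon: 57′ + 48″ = 57.80000′; 179 + 57.80000/60 = 179.9633333
  E ⇒ keep positive
Point 6:
  Latitude: 15 + 25/60 + 27.9/3600 = 15.4244167
  S ⇒ negate
  Lon: 0° + 19/60 + 45/3600 = 0 + 0.316667 + 0.012500 = 0.3291667
  E ⇒ keep positive

1. -13.270639, 121.612914
2. -89.939722, 179.230444
3. 55.401750, 121.371611
4. 47.643778, 68.518444
5. 5.102500, 179.963333
6. -15.424417, 0.329167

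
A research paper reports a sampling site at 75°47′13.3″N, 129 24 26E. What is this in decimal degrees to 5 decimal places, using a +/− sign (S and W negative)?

75.78703, 129.40722

φ: 75° + 47/60 + 13.3/3600 = 75 + 0.783333 + 0.003694 = 75.787028
N ⇒ keep positive
Lon: 129 + 24/60 + 26/3600 = 129.407222
E ⇒ keep positive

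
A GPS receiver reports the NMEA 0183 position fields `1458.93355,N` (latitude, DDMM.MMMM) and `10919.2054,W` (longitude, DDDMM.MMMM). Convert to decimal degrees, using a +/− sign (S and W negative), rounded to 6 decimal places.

14.982226, -109.320090

Latitude: split at 2 digits → 14° and 58.93355′; 14 + 58.93355/60 = 14.9822258
N → positive
λ: split at 3 digits → 109° and 19.2054′; 109 + 19.2054/60 = 109.3200900
hemisphere W, so the sign is −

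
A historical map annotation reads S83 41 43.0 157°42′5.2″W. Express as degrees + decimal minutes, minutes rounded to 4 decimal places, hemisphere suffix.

Lat: 41 + 43/60 = 41.716667′
λ: 42 + 5.2/60 = 42.086667′

83° 41.7167′ S, 157° 42.0867′ W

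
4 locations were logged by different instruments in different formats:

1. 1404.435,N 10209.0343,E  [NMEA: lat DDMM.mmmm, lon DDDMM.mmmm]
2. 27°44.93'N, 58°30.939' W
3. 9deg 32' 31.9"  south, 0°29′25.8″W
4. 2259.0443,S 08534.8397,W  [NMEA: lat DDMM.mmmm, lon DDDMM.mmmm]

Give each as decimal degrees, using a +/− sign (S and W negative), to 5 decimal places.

Point 1:
  Lat: split at 2 digits → 14° and 4.435′; 14 + 4.435/60 = 14.073917
  N ⇒ keep positive
  λ: degrees = first 3 digits = 102, minutes = 9.0343; 102 + 9.0343/60 = 102.150572
  E → positive
Point 2:
  Latitude: 44.93′ = 0.748833°; total 27.748833
  N ⇒ keep positive
  Longitude: 30.939′ = 0.515650°; total 58.515650
  hemisphere W, so the sign is −
Point 3:
  Lat: 9 + 32/60 + 31.9/3600 = 9.542194
  S ⇒ negate
  λ: 0 + 29/60 + 25.8/3600 = 0.490500
  hemisphere W, so the sign is −
Point 4:
  Latitude: degrees = first 2 digits = 22, minutes = 59.0443; 22 + 59.0443/60 = 22.984072
  S → negative
  λ: split at 3 digits → 085° and 34.8397′; 85 + 34.8397/60 = 85.580662
  hemisphere W, so the sign is −

1. 14.07392, 102.15057
2. 27.74883, -58.51565
3. -9.54219, -0.49050
4. -22.98407, -85.58066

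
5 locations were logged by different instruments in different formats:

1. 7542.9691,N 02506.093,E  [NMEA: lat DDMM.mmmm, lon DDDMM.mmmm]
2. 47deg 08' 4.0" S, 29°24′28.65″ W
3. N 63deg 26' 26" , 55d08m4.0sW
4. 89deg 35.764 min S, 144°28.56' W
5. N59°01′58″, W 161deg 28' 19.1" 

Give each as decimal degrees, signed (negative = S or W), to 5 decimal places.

1. 75.71615, 25.10155
2. -47.13444, -29.40796
3. 63.44056, -55.13444
4. -89.59607, -144.47600
5. 59.03278, -161.47197

Point 1:
  Latitude: degrees = first 2 digits = 75, minutes = 42.9691; 75 + 42.9691/60 = 75.716152
  N → positive
  λ: split at 3 digits → 025° and 6.093′; 25 + 6.093/60 = 25.101550
  E ⇒ keep positive
Point 2:
  Lat: 47° + 8/60 + 4/3600 = 47 + 0.133333 + 0.001111 = 47.134444
  hemisphere S, so the sign is −
  Longitude: 29° + 24/60 + 28.65/3600 = 29 + 0.400000 + 0.007958 = 29.407958
  W → negative
Point 3:
  Lat: 63° + 26/60 + 26/3600 = 63 + 0.433333 + 0.007222 = 63.440556
  N ⇒ keep positive
  Longitude: 55 + 8/60 + 4/3600 = 55.134444
  W → negative
Point 4:
  Lat: 35.764′ = 0.596067°; total 89.596067
  hemisphere S, so the sign is −
  Lon: 144 + 28.56/60 = 144.476000
  W ⇒ negate
Point 5:
  Lat: 59 + 1/60 + 58/3600 = 59.032778
  N ⇒ keep positive
  Longitude: 161° + 28/60 + 19.1/3600 = 161 + 0.466667 + 0.005306 = 161.471972
  hemisphere W, so the sign is −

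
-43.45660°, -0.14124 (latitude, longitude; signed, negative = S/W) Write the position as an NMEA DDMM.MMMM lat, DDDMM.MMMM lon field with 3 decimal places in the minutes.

Latitude is negative → S; |value| = 43.456600
Latitude: fractional part 0.456600 → 27.39600 minutes
Longitude is negative → W; |value| = 0.141240
Lon: minutes = (0.141240 − 0) × 60 = 8.47440

4327.396,S / 00008.474,W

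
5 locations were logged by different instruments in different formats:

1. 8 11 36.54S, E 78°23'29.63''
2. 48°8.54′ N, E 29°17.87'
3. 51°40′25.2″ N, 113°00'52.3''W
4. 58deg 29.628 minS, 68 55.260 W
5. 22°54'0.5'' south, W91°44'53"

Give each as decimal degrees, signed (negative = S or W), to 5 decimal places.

1. -8.19348, 78.39156
2. 48.14233, 29.29783
3. 51.67367, -113.01453
4. -58.49380, -68.92100
5. -22.90014, -91.74806

Point 1:
  Lat: 8° + 11/60 + 36.54/3600 = 8 + 0.183333 + 0.010150 = 8.193483
  S → negative
  λ: 23′ + 29.63″ = 23.49383′; 78 + 23.49383/60 = 78.391564
  E ⇒ keep positive
Point 2:
  Latitude: 8.54′ = 0.142333°; total 48.142333
  N → positive
  λ: 17.87′ = 0.297833°; total 29.297833
  E ⇒ keep positive
Point 3:
  Lat: 51° + 40/60 + 25.2/3600 = 51 + 0.666667 + 0.007000 = 51.673667
  N → positive
  Longitude: 113 + 0/60 + 52.3/3600 = 113.014528
  W ⇒ negate
Point 4:
  Lat: 29.628′ = 0.493800°; total 58.493800
  S → negative
  Lon: 55.26′ = 0.921000°; total 68.921000
  hemisphere W, so the sign is −
Point 5:
  Latitude: 22 + 54/60 + 0.5/3600 = 22.900139
  S ⇒ negate
  λ: 91 + 44/60 + 53/3600 = 91.748056
  hemisphere W, so the sign is −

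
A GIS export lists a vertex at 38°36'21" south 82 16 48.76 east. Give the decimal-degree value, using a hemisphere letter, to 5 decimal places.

Latitude: 38 + 36/60 + 21/3600 = 38.605833
λ: 82 + 16/60 + 48.76/3600 = 82.280211

38.60583° S, 82.28021° E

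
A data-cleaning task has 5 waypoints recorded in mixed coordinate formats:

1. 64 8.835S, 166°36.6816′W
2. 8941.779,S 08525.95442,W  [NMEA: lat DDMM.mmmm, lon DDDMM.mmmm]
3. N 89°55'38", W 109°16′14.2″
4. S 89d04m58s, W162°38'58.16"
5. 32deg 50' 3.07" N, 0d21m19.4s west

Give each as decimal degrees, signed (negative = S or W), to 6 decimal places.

Point 1:
  φ: 64 + 8.835/60 = 64.1472500
  S → negative
  λ: 166 + 36.6816/60 = 166.6113600
  W → negative
Point 2:
  Latitude: split at 2 digits → 89° and 41.779′; 89 + 41.779/60 = 89.6963167
  hemisphere S, so the sign is −
  λ: split at 3 digits → 085° and 25.95442′; 85 + 25.95442/60 = 85.4325737
  W → negative
Point 3:
  Lat: 89 + 55/60 + 38/3600 = 89.9272222
  N ⇒ keep positive
  λ: 109° + 16/60 + 14.2/3600 = 109 + 0.266667 + 0.003944 = 109.2706111
  hemisphere W, so the sign is −
Point 4:
  Latitude: 4′ + 58″ = 4.96667′; 89 + 4.96667/60 = 89.0827778
  S → negative
  Longitude: 162° + 38/60 + 58.16/3600 = 162 + 0.633333 + 0.016156 = 162.6494889
  W ⇒ negate
Point 5:
  Lat: 50′ + 3.07″ = 50.05117′; 32 + 50.05117/60 = 32.8341861
  N → positive
  Longitude: 21′ + 19.4″ = 21.32333′; 0 + 21.32333/60 = 0.3553889
  W ⇒ negate

1. -64.147250, -166.611360
2. -89.696317, -85.432574
3. 89.927222, -109.270611
4. -89.082778, -162.649489
5. 32.834186, -0.355389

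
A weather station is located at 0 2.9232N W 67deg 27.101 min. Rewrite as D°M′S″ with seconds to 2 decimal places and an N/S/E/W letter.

0°02′55.39″ N, 67°27′6.06″ W

Lat: fractional minutes 0.92320 × 60 = 55.3920″
Longitude: fractional minutes 0.10100 × 60 = 6.0600″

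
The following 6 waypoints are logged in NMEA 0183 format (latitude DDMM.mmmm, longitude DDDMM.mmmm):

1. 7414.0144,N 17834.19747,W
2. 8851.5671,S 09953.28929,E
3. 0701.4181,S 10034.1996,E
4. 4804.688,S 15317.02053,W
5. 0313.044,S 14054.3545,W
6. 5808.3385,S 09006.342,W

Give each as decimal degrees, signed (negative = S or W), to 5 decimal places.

Point 1:
  φ: split at 2 digits → 74° and 14.0144′; 74 + 14.0144/60 = 74.233573
  N ⇒ keep positive
  Lon: split at 3 digits → 178° and 34.19747′; 178 + 34.19747/60 = 178.569958
  W ⇒ negate
Point 2:
  φ: split at 2 digits → 88° and 51.5671′; 88 + 51.5671/60 = 88.859452
  S ⇒ negate
  Lon: split at 3 digits → 099° and 53.28929′; 99 + 53.28929/60 = 99.888155
  E → positive
Point 3:
  Lat: split at 2 digits → 07° and 1.4181′; 7 + 1.4181/60 = 7.023635
  S → negative
  Lon: split at 3 digits → 100° and 34.1996′; 100 + 34.1996/60 = 100.569993
  E → positive
Point 4:
  Latitude: degrees = first 2 digits = 48, minutes = 4.688; 48 + 4.688/60 = 48.078133
  hemisphere S, so the sign is −
  λ: degrees = first 3 digits = 153, minutes = 17.02053; 153 + 17.02053/60 = 153.283676
  W → negative
Point 5:
  φ: split at 2 digits → 03° and 13.044′; 3 + 13.044/60 = 3.217400
  hemisphere S, so the sign is −
  Lon: degrees = first 3 digits = 140, minutes = 54.3545; 140 + 54.3545/60 = 140.905908
  W → negative
Point 6:
  Lat: split at 2 digits → 58° and 8.3385′; 58 + 8.3385/60 = 58.138975
  hemisphere S, so the sign is −
  λ: degrees = first 3 digits = 90, minutes = 6.342; 90 + 6.342/60 = 90.105700
  W → negative

1. 74.23357, -178.56996
2. -88.85945, 99.88815
3. -7.02364, 100.56999
4. -48.07813, -153.28368
5. -3.21740, -140.90591
6. -58.13898, -90.10570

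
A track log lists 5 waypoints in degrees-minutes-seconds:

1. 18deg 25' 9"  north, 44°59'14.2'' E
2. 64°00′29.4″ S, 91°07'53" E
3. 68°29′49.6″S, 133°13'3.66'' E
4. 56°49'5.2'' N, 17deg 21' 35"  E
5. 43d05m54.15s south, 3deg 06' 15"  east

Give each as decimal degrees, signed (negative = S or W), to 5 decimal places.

Point 1:
  Latitude: 18 + 25/60 + 9/3600 = 18.419167
  N → positive
  Longitude: 44 + 59/60 + 14.2/3600 = 44.987278
  E ⇒ keep positive
Point 2:
  Latitude: 64° + 0/60 + 29.4/3600 = 64 + 0.000000 + 0.008167 = 64.008167
  hemisphere S, so the sign is −
  Longitude: 91 + 7/60 + 53/3600 = 91.131389
  E → positive
Point 3:
  Lat: 68 + 29/60 + 49.6/3600 = 68.497111
  S ⇒ negate
  Lon: 133 + 13/60 + 3.66/3600 = 133.217683
  E ⇒ keep positive
Point 4:
  φ: 49′ + 5.2″ = 49.08667′; 56 + 49.08667/60 = 56.818111
  N → positive
  Longitude: 17° + 21/60 + 35/3600 = 17 + 0.350000 + 0.009722 = 17.359722
  E → positive
Point 5:
  Lat: 43° + 5/60 + 54.15/3600 = 43 + 0.083333 + 0.015042 = 43.098375
  S → negative
  Lon: 6′ + 15″ = 6.25000′; 3 + 6.25000/60 = 3.104167
  E → positive

1. 18.41917, 44.98728
2. -64.00817, 91.13139
3. -68.49711, 133.21768
4. 56.81811, 17.35972
5. -43.09838, 3.10417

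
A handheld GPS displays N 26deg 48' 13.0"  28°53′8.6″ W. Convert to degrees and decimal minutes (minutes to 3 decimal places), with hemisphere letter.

26° 48.217′ N, 28° 53.143′ W

Lat: 48 + 13/60 = 48.21667′
λ: 53 + 8.6/60 = 53.14333′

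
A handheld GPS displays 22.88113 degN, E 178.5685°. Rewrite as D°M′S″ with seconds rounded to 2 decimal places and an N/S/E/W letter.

22°52′52.07″ N, 178°34′6.60″ E

Lat: 0.881130° → 52.86780′; 0.86780 × 60 = 52.0680″
Longitude: 0.568500° → 34.11000′; 0.11000 × 60 = 6.6000″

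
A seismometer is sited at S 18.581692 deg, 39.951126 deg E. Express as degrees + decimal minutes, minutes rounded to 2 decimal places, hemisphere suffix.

18° 34.90′ S, 39° 57.07′ E

φ: minutes = (18.581692 − 18) × 60 = 34.9015
Longitude: minutes = (39.951126 − 39) × 60 = 57.0676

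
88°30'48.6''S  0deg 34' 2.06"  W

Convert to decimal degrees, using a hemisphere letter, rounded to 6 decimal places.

88.513500° S, 0.567239° W

Latitude: 30′ + 48.6″ = 30.81000′; 88 + 30.81000/60 = 88.5135000
Longitude: 0° + 34/60 + 2.06/3600 = 0 + 0.566667 + 0.000572 = 0.5672389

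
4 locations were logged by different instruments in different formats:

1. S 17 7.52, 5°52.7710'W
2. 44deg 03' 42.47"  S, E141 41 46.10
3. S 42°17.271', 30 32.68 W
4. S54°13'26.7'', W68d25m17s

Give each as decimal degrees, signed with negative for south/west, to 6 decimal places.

1. -17.125333, -5.879517
2. -44.061797, 141.696139
3. -42.287850, -30.544667
4. -54.224083, -68.421389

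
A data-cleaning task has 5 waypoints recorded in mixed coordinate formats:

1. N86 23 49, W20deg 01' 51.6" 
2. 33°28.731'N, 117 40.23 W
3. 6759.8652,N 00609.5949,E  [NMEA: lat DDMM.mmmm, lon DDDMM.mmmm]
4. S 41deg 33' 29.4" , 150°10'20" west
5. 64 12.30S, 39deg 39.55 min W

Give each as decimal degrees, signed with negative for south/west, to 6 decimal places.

1. 86.396944, -20.031000
2. 33.478850, -117.670500
3. 67.997753, 6.159915
4. -41.558167, -150.172222
5. -64.205000, -39.659167

Point 1:
  Latitude: 86° + 23/60 + 49/3600 = 86 + 0.383333 + 0.013611 = 86.3969444
  N ⇒ keep positive
  λ: 20° + 1/60 + 51.6/3600 = 20 + 0.016667 + 0.014333 = 20.0310000
  W ⇒ negate
Point 2:
  Latitude: 33 + 28.731/60 = 33.4788500
  N ⇒ keep positive
  λ: 117 + 40.23/60 = 117.6705000
  hemisphere W, so the sign is −
Point 3:
  φ: degrees = first 2 digits = 67, minutes = 59.8652; 67 + 59.8652/60 = 67.9977533
  N → positive
  Longitude: split at 3 digits → 006° and 9.5949′; 6 + 9.5949/60 = 6.1599150
  E → positive
Point 4:
  Lat: 41 + 33/60 + 29.4/3600 = 41.5581667
  S ⇒ negate
  Longitude: 150° + 10/60 + 20/3600 = 150 + 0.166667 + 0.005556 = 150.1722222
  W → negative
Point 5:
  φ: 12.3′ = 0.205000°; total 64.2050000
  S → negative
  Lon: 39 + 39.55/60 = 39.6591667
  W ⇒ negate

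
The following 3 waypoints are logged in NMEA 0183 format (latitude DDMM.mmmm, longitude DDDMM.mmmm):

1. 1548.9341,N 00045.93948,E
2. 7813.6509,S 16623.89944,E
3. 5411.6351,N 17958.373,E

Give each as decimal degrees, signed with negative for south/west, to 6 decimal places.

Point 1:
  φ: degrees = first 2 digits = 15, minutes = 48.9341; 15 + 48.9341/60 = 15.8155683
  N → positive
  Lon: degrees = first 3 digits = 0, minutes = 45.93948; 0 + 45.93948/60 = 0.7656580
  E → positive
Point 2:
  Latitude: split at 2 digits → 78° and 13.6509′; 78 + 13.6509/60 = 78.2275150
  S → negative
  Longitude: split at 3 digits → 166° and 23.89944′; 166 + 23.89944/60 = 166.3983240
  E ⇒ keep positive
Point 3:
  Lat: split at 2 digits → 54° and 11.6351′; 54 + 11.6351/60 = 54.1939183
  N → positive
  λ: split at 3 digits → 179° and 58.373′; 179 + 58.373/60 = 179.9728833
  E ⇒ keep positive

1. 15.815568, 0.765658
2. -78.227515, 166.398324
3. 54.193918, 179.972883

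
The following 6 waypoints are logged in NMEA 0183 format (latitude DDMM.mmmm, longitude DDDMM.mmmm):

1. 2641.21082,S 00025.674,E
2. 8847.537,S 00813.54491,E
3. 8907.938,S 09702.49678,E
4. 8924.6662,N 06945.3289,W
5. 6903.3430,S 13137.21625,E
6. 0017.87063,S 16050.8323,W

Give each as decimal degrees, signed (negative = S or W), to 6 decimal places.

1. -26.686847, 0.427900
2. -88.792283, 8.225749
3. -89.132300, 97.041613
4. 89.411103, -69.755482
5. -69.055717, 131.620271
6. -0.297844, -160.847205

Point 1:
  Latitude: degrees = first 2 digits = 26, minutes = 41.21082; 26 + 41.21082/60 = 26.6868470
  S ⇒ negate
  Lon: split at 3 digits → 000° and 25.674′; 0 + 25.674/60 = 0.4279000
  E ⇒ keep positive
Point 2:
  φ: split at 2 digits → 88° and 47.537′; 88 + 47.537/60 = 88.7922833
  S → negative
  Longitude: degrees = first 3 digits = 8, minutes = 13.54491; 8 + 13.54491/60 = 8.2257485
  E → positive
Point 3:
  Latitude: degrees = first 2 digits = 89, minutes = 7.938; 89 + 7.938/60 = 89.1323000
  S ⇒ negate
  λ: split at 3 digits → 097° and 2.49678′; 97 + 2.49678/60 = 97.0416130
  E ⇒ keep positive
Point 4:
  Lat: split at 2 digits → 89° and 24.6662′; 89 + 24.6662/60 = 89.4111033
  N → positive
  Lon: split at 3 digits → 069° and 45.3289′; 69 + 45.3289/60 = 69.7554817
  W ⇒ negate
Point 5:
  φ: split at 2 digits → 69° and 3.343′; 69 + 3.343/60 = 69.0557167
  S → negative
  Longitude: degrees = first 3 digits = 131, minutes = 37.21625; 131 + 37.21625/60 = 131.6202708
  E → positive
Point 6:
  Latitude: split at 2 digits → 00° and 17.87063′; 0 + 17.87063/60 = 0.2978438
  S ⇒ negate
  λ: degrees = first 3 digits = 160, minutes = 50.8323; 160 + 50.8323/60 = 160.8472050
  hemisphere W, so the sign is −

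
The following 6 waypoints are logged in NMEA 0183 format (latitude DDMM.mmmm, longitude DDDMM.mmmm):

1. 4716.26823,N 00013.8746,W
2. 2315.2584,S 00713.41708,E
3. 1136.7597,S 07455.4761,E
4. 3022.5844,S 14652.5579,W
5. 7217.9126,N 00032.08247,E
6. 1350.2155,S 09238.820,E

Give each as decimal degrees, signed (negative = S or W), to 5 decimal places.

1. 47.27114, -0.23124
2. -23.25431, 7.22362
3. -11.61266, 74.92460
4. -30.37641, -146.87597
5. 72.29854, 0.53471
6. -13.83693, 92.64700

Point 1:
  Lat: split at 2 digits → 47° and 16.26823′; 47 + 16.26823/60 = 47.271137
  N ⇒ keep positive
  Lon: degrees = first 3 digits = 0, minutes = 13.8746; 0 + 13.8746/60 = 0.231243
  hemisphere W, so the sign is −
Point 2:
  Latitude: degrees = first 2 digits = 23, minutes = 15.2584; 23 + 15.2584/60 = 23.254307
  hemisphere S, so the sign is −
  λ: split at 3 digits → 007° and 13.41708′; 7 + 13.41708/60 = 7.223618
  E → positive
Point 3:
  Latitude: degrees = first 2 digits = 11, minutes = 36.7597; 11 + 36.7597/60 = 11.612662
  S → negative
  Longitude: split at 3 digits → 074° and 55.4761′; 74 + 55.4761/60 = 74.924602
  E ⇒ keep positive
Point 4:
  Latitude: degrees = first 2 digits = 30, minutes = 22.5844; 30 + 22.5844/60 = 30.376407
  S ⇒ negate
  λ: degrees = first 3 digits = 146, minutes = 52.5579; 146 + 52.5579/60 = 146.875965
  W ⇒ negate
Point 5:
  Latitude: degrees = first 2 digits = 72, minutes = 17.9126; 72 + 17.9126/60 = 72.298543
  N ⇒ keep positive
  λ: split at 3 digits → 000° and 32.08247′; 0 + 32.08247/60 = 0.534708
  E ⇒ keep positive
Point 6:
  Latitude: degrees = first 2 digits = 13, minutes = 50.2155; 13 + 50.2155/60 = 13.836925
  hemisphere S, so the sign is −
  Lon: split at 3 digits → 092° and 38.82′; 92 + 38.82/60 = 92.647000
  E ⇒ keep positive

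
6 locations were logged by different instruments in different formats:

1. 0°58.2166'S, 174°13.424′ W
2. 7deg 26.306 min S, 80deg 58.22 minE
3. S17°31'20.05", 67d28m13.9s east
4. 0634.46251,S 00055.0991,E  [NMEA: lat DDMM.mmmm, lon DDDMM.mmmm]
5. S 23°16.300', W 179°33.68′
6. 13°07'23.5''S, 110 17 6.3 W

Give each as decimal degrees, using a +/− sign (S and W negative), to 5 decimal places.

1. -0.97028, -174.22373
2. -7.43843, 80.97033
3. -17.52224, 67.47053
4. -6.57438, 0.91832
5. -23.27167, -179.56133
6. -13.12319, -110.28508

Point 1:
  φ: 58.2166′ = 0.970277°; total 0.970277
  hemisphere S, so the sign is −
  λ: 174 + 13.424/60 = 174.223733
  W ⇒ negate
Point 2:
  Lat: 26.306′ = 0.438433°; total 7.438433
  S ⇒ negate
  Longitude: 80 + 58.22/60 = 80.970333
  E → positive
Point 3:
  Latitude: 17° + 31/60 + 20.05/3600 = 17 + 0.516667 + 0.005569 = 17.522236
  hemisphere S, so the sign is −
  Longitude: 67° + 28/60 + 13.9/3600 = 67 + 0.466667 + 0.003861 = 67.470528
  E → positive
Point 4:
  Latitude: degrees = first 2 digits = 6, minutes = 34.46251; 6 + 34.46251/60 = 6.574375
  S → negative
  Longitude: degrees = first 3 digits = 0, minutes = 55.0991; 0 + 55.0991/60 = 0.918318
  E ⇒ keep positive
Point 5:
  Latitude: 23 + 16.3/60 = 23.271667
  S ⇒ negate
  Lon: 33.68′ = 0.561333°; total 179.561333
  hemisphere W, so the sign is −
Point 6:
  φ: 7′ + 23.5″ = 7.39167′; 13 + 7.39167/60 = 13.123194
  hemisphere S, so the sign is −
  Longitude: 110 + 17/60 + 6.3/3600 = 110.285083
  W ⇒ negate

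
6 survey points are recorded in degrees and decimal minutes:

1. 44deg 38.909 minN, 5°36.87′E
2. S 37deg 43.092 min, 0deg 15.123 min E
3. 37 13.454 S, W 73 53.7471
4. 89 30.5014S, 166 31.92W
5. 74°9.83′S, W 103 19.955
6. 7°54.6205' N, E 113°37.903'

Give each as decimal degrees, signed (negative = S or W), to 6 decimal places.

1. 44.648483, 5.614500
2. -37.718200, 0.252050
3. -37.224233, -73.895785
4. -89.508357, -166.532000
5. -74.163833, -103.332583
6. 7.910342, 113.631717

Point 1:
  φ: 38.909′ = 0.648483°; total 44.6484833
  N ⇒ keep positive
  λ: 5 + 36.87/60 = 5.6145000
  E → positive
Point 2:
  Latitude: 43.092′ = 0.718200°; total 37.7182000
  hemisphere S, so the sign is −
  Longitude: 0 + 15.123/60 = 0.2520500
  E ⇒ keep positive
Point 3:
  φ: 13.454′ = 0.224233°; total 37.2242333
  hemisphere S, so the sign is −
  Longitude: 73 + 53.7471/60 = 73.8957850
  W → negative
Point 4:
  Lat: 30.5014′ = 0.508357°; total 89.5083567
  S ⇒ negate
  Longitude: 31.92′ = 0.532000°; total 166.5320000
  W → negative
Point 5:
  Latitude: 9.83′ = 0.163833°; total 74.1638333
  hemisphere S, so the sign is −
  λ: 19.955′ = 0.332583°; total 103.3325833
  hemisphere W, so the sign is −
Point 6:
  Latitude: 7 + 54.6205/60 = 7.9103417
  N → positive
  Longitude: 37.903′ = 0.631717°; total 113.6317167
  E ⇒ keep positive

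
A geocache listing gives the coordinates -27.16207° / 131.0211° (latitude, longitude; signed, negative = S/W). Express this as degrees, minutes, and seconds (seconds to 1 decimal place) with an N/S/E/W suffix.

Latitude is negative → S; |value| = 27.162070
Lat: 0.162070° → 9.72420′; 0.72420 × 60 = 43.452″
λ: whole degrees 131; 1.26600′ → 1′ and 15.960″

27°09′43.5″ S, 131°01′16.0″ E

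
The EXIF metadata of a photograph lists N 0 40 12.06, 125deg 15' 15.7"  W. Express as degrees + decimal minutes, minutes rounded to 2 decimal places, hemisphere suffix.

0° 40.20′ N, 125° 15.26′ W

φ: seconds/60 = 0.20100; minutes = 40 + 0.20100 = 40.2010
λ: seconds/60 = 0.26167; minutes = 15 + 0.26167 = 15.2617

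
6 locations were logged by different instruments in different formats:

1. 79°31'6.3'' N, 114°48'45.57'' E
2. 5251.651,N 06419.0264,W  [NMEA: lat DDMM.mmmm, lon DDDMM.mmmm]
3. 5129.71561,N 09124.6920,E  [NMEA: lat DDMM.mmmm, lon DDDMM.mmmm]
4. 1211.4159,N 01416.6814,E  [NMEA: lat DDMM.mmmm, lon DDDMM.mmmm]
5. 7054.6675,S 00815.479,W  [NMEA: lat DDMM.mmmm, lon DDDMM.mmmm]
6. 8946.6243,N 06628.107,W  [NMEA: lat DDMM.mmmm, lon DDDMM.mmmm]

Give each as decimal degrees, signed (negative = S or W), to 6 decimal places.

1. 79.518417, 114.812658
2. 52.860850, -64.317107
3. 51.495260, 91.411533
4. 12.190265, 14.278023
5. -70.911125, -8.257983
6. 89.777072, -66.468450

Point 1:
  Lat: 31′ + 6.3″ = 31.10500′; 79 + 31.10500/60 = 79.5184167
  N → positive
  λ: 114 + 48/60 + 45.57/3600 = 114.8126583
  E ⇒ keep positive
Point 2:
  φ: split at 2 digits → 52° and 51.651′; 52 + 51.651/60 = 52.8608500
  N → positive
  λ: split at 3 digits → 064° and 19.0264′; 64 + 19.0264/60 = 64.3171067
  W → negative
Point 3:
  Lat: degrees = first 2 digits = 51, minutes = 29.71561; 51 + 29.71561/60 = 51.4952602
  N → positive
  Longitude: degrees = first 3 digits = 91, minutes = 24.692; 91 + 24.692/60 = 91.4115333
  E → positive
Point 4:
  Lat: degrees = first 2 digits = 12, minutes = 11.4159; 12 + 11.4159/60 = 12.1902650
  N → positive
  Longitude: split at 3 digits → 014° and 16.6814′; 14 + 16.6814/60 = 14.2780233
  E ⇒ keep positive
Point 5:
  φ: degrees = first 2 digits = 70, minutes = 54.6675; 70 + 54.6675/60 = 70.9111250
  S ⇒ negate
  Longitude: split at 3 digits → 008° and 15.479′; 8 + 15.479/60 = 8.2579833
  W ⇒ negate
Point 6:
  Latitude: degrees = first 2 digits = 89, minutes = 46.6243; 89 + 46.6243/60 = 89.7770717
  N → positive
  Longitude: degrees = first 3 digits = 66, minutes = 28.107; 66 + 28.107/60 = 66.4684500
  W ⇒ negate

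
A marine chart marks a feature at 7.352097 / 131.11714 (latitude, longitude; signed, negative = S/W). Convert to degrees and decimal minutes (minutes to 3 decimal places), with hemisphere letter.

φ: fractional part 0.352097 → 21.12582 minutes
Lon: minutes = (131.117140 − 131) × 60 = 7.02840

7° 21.126′ N, 131° 7.028′ E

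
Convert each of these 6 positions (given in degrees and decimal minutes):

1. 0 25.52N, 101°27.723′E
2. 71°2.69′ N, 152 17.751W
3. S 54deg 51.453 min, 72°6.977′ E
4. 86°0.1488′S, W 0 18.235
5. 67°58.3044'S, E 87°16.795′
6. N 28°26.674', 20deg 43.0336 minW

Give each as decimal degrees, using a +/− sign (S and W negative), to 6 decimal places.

Point 1:
  Lat: 25.52′ = 0.425333°; total 0.4253333
  N ⇒ keep positive
  Longitude: 101 + 27.723/60 = 101.4620500
  E → positive
Point 2:
  Latitude: 2.69′ = 0.044833°; total 71.0448333
  N → positive
  Longitude: 17.751′ = 0.295850°; total 152.2958500
  hemisphere W, so the sign is −
Point 3:
  Latitude: 51.453′ = 0.857550°; total 54.8575500
  hemisphere S, so the sign is −
  λ: 6.977′ = 0.116283°; total 72.1162833
  E ⇒ keep positive
Point 4:
  φ: 0.1488′ = 0.002480°; total 86.0024800
  S → negative
  Longitude: 0 + 18.235/60 = 0.3039167
  W ⇒ negate
Point 5:
  Lat: 67 + 58.3044/60 = 67.9717400
  S → negative
  λ: 16.795′ = 0.279917°; total 87.2799167
  E → positive
Point 6:
  Lat: 26.674′ = 0.444567°; total 28.4445667
  N ⇒ keep positive
  λ: 20 + 43.0336/60 = 20.7172267
  hemisphere W, so the sign is −

1. 0.425333, 101.462050
2. 71.044833, -152.295850
3. -54.857550, 72.116283
4. -86.002480, -0.303917
5. -67.971740, 87.279917
6. 28.444567, -20.717227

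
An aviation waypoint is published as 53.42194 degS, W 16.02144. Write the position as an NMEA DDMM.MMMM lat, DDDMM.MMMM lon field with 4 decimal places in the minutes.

Lat: minutes = (53.421940 − 53) × 60 = 25.316400
Lon: minutes = (16.021440 − 16) × 60 = 1.286400

5325.3164,S / 01601.2864,W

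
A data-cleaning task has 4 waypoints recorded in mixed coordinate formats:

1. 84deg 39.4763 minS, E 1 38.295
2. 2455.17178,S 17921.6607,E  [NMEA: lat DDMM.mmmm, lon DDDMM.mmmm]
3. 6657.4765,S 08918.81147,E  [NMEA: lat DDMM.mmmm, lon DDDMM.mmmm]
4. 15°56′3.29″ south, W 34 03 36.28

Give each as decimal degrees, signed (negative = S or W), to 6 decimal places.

Point 1:
  Latitude: 39.4763′ = 0.657938°; total 84.6579383
  S → negative
  Longitude: 38.295′ = 0.638250°; total 1.6382500
  E ⇒ keep positive
Point 2:
  Latitude: degrees = first 2 digits = 24, minutes = 55.17178; 24 + 55.17178/60 = 24.9195297
  S ⇒ negate
  Lon: degrees = first 3 digits = 179, minutes = 21.6607; 179 + 21.6607/60 = 179.3610117
  E → positive
Point 3:
  Lat: split at 2 digits → 66° and 57.4765′; 66 + 57.4765/60 = 66.9579417
  hemisphere S, so the sign is −
  Longitude: degrees = first 3 digits = 89, minutes = 18.81147; 89 + 18.81147/60 = 89.3135245
  E ⇒ keep positive
Point 4:
  φ: 15 + 56/60 + 3.29/3600 = 15.9342472
  S ⇒ negate
  Lon: 34 + 3/60 + 36.28/3600 = 34.0600778
  hemisphere W, so the sign is −

1. -84.657938, 1.638250
2. -24.919530, 179.361012
3. -66.957942, 89.313525
4. -15.934247, -34.060078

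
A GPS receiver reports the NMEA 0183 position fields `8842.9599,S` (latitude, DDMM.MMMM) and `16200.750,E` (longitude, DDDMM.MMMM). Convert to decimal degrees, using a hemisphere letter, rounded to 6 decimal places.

Latitude: degrees = first 2 digits = 88, minutes = 42.9599; 88 + 42.9599/60 = 88.7159983
Lon: split at 3 digits → 162° and 0.75′; 162 + 0.75/60 = 162.0125000

88.715998° S, 162.012500° E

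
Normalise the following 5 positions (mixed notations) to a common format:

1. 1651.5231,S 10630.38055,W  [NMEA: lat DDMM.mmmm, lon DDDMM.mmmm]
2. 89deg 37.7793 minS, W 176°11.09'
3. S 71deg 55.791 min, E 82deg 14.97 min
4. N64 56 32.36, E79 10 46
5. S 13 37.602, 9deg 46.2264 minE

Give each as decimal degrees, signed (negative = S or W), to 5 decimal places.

Point 1:
  Latitude: degrees = first 2 digits = 16, minutes = 51.5231; 16 + 51.5231/60 = 16.858718
  S → negative
  λ: degrees = first 3 digits = 106, minutes = 30.38055; 106 + 30.38055/60 = 106.506343
  W ⇒ negate
Point 2:
  φ: 89 + 37.7793/60 = 89.629655
  hemisphere S, so the sign is −
  λ: 11.09′ = 0.184833°; total 176.184833
  W → negative
Point 3:
  φ: 71 + 55.791/60 = 71.929850
  S ⇒ negate
  Lon: 82 + 14.97/60 = 82.249500
  E → positive
Point 4:
  Lat: 64° + 56/60 + 32.36/3600 = 64 + 0.933333 + 0.008989 = 64.942322
  N ⇒ keep positive
  λ: 79° + 10/60 + 46/3600 = 79 + 0.166667 + 0.012778 = 79.179444
  E ⇒ keep positive
Point 5:
  φ: 37.602′ = 0.626700°; total 13.626700
  S ⇒ negate
  λ: 46.2264′ = 0.770440°; total 9.770440
  E → positive

1. -16.85872, -106.50634
2. -89.62966, -176.18483
3. -71.92985, 82.24950
4. 64.94232, 79.17944
5. -13.62670, 9.77044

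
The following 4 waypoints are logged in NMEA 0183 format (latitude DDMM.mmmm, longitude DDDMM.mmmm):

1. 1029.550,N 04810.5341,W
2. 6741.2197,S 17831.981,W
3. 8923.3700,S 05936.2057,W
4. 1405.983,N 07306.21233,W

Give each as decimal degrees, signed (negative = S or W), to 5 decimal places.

Point 1:
  Latitude: split at 2 digits → 10° and 29.55′; 10 + 29.55/60 = 10.492500
  N → positive
  Longitude: degrees = first 3 digits = 48, minutes = 10.5341; 48 + 10.5341/60 = 48.175568
  W ⇒ negate
Point 2:
  φ: degrees = first 2 digits = 67, minutes = 41.2197; 67 + 41.2197/60 = 67.686995
  S ⇒ negate
  λ: split at 3 digits → 178° and 31.981′; 178 + 31.981/60 = 178.533017
  W ⇒ negate
Point 3:
  φ: degrees = first 2 digits = 89, minutes = 23.37; 89 + 23.37/60 = 89.389500
  hemisphere S, so the sign is −
  Lon: split at 3 digits → 059° and 36.2057′; 59 + 36.2057/60 = 59.603428
  hemisphere W, so the sign is −
Point 4:
  Latitude: split at 2 digits → 14° and 5.983′; 14 + 5.983/60 = 14.099717
  N → positive
  Longitude: split at 3 digits → 073° and 6.21233′; 73 + 6.21233/60 = 73.103539
  W → negative

1. 10.49250, -48.17557
2. -67.68700, -178.53302
3. -89.38950, -59.60343
4. 14.09972, -73.10354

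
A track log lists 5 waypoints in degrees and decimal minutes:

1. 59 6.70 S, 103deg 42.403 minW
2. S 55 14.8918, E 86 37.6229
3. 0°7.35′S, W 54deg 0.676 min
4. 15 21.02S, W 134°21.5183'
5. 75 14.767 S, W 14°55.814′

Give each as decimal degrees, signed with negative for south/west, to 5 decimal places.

Point 1:
  Lat: 59 + 6.7/60 = 59.111667
  hemisphere S, so the sign is −
  Lon: 103 + 42.403/60 = 103.706717
  W → negative
Point 2:
  Lat: 14.8918′ = 0.248197°; total 55.248197
  S → negative
  λ: 37.6229′ = 0.627048°; total 86.627048
  E → positive
Point 3:
  Latitude: 0 + 7.35/60 = 0.122500
  S ⇒ negate
  λ: 0.676′ = 0.011267°; total 54.011267
  hemisphere W, so the sign is −
Point 4:
  Latitude: 15 + 21.02/60 = 15.350333
  hemisphere S, so the sign is −
  λ: 21.5183′ = 0.358638°; total 134.358638
  W ⇒ negate
Point 5:
  φ: 75 + 14.767/60 = 75.246117
  S → negative
  Longitude: 55.814′ = 0.930233°; total 14.930233
  W → negative

1. -59.11167, -103.70672
2. -55.24820, 86.62705
3. -0.12250, -54.01127
4. -15.35033, -134.35864
5. -75.24612, -14.93023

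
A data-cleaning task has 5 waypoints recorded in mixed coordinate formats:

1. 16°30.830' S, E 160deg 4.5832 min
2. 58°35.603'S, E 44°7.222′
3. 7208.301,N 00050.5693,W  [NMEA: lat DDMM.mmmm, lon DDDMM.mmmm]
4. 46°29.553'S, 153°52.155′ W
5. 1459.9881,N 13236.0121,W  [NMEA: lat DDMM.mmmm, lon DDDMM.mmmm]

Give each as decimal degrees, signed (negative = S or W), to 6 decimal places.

Point 1:
  Latitude: 16 + 30.83/60 = 16.5138333
  hemisphere S, so the sign is −
  Longitude: 160 + 4.5832/60 = 160.0763867
  E → positive
Point 2:
  φ: 58 + 35.603/60 = 58.5933833
  S → negative
  Longitude: 7.222′ = 0.120367°; total 44.1203667
  E → positive
Point 3:
  φ: split at 2 digits → 72° and 8.301′; 72 + 8.301/60 = 72.1383500
  N → positive
  λ: split at 3 digits → 000° and 50.5693′; 0 + 50.5693/60 = 0.8428217
  W → negative
Point 4:
  φ: 46 + 29.553/60 = 46.4925500
  S → negative
  Lon: 52.155′ = 0.869250°; total 153.8692500
  W ⇒ negate
Point 5:
  Latitude: degrees = first 2 digits = 14, minutes = 59.9881; 14 + 59.9881/60 = 14.9998017
  N ⇒ keep positive
  Lon: degrees = first 3 digits = 132, minutes = 36.0121; 132 + 36.0121/60 = 132.6002017
  W ⇒ negate

1. -16.513833, 160.076387
2. -58.593383, 44.120367
3. 72.138350, -0.842822
4. -46.492550, -153.869250
5. 14.999802, -132.600202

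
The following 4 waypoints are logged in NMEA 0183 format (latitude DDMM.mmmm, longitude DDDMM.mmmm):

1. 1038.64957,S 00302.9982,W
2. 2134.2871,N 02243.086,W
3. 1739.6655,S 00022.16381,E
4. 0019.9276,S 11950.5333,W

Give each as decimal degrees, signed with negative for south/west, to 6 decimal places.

Point 1:
  Latitude: split at 2 digits → 10° and 38.64957′; 10 + 38.64957/60 = 10.6441595
  S ⇒ negate
  Longitude: degrees = first 3 digits = 3, minutes = 2.9982; 3 + 2.9982/60 = 3.0499700
  W ⇒ negate
Point 2:
  φ: degrees = first 2 digits = 21, minutes = 34.2871; 21 + 34.2871/60 = 21.5714517
  N ⇒ keep positive
  Longitude: split at 3 digits → 022° and 43.086′; 22 + 43.086/60 = 22.7181000
  W ⇒ negate
Point 3:
  φ: degrees = first 2 digits = 17, minutes = 39.6655; 17 + 39.6655/60 = 17.6610917
  hemisphere S, so the sign is −
  Longitude: split at 3 digits → 000° and 22.16381′; 0 + 22.16381/60 = 0.3693968
  E → positive
Point 4:
  Latitude: split at 2 digits → 00° and 19.9276′; 0 + 19.9276/60 = 0.3321267
  S ⇒ negate
  λ: degrees = first 3 digits = 119, minutes = 50.5333; 119 + 50.5333/60 = 119.8422217
  W ⇒ negate

1. -10.644160, -3.049970
2. 21.571452, -22.718100
3. -17.661092, 0.369397
4. -0.332127, -119.842222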